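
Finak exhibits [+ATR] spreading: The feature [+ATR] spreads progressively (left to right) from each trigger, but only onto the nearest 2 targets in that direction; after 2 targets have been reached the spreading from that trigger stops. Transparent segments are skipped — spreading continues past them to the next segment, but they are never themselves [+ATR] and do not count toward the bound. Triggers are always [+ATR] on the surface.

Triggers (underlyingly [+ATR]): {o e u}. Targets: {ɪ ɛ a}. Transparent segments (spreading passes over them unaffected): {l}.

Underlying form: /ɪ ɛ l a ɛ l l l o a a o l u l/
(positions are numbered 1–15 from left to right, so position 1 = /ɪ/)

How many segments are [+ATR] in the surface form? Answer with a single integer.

From /o/ at 9 rightward: 10 /a/ → [+ATR]; 11 /a/ → [+ATR]; bound reached.
From /o/ at 12 rightward: 13 /l/ transparent; 14 /u/ is itself a trigger — this domain ends here.
From /u/ at 14 rightward: 15 /l/ transparent; word edge.
Targets with no active source: positions 1 2 4 5 stay [-ATR].
[+ATR] positions on the surface: 9 10 11 12 14.

5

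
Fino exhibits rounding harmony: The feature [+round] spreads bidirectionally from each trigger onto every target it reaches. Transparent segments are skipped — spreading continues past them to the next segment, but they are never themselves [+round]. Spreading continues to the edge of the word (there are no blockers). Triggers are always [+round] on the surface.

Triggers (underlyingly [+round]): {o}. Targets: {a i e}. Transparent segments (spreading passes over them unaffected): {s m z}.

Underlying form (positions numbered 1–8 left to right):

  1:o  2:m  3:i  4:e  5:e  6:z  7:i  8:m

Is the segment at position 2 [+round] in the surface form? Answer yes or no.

From /o/ at 1 rightward: 2 /m/ transparent; 3 /i/ → [+round]; 4 /e/ → [+round]; 5 /e/ → [+round]; 6 /z/ transparent; 7 /i/ → [+round]; 8 /m/ transparent; word edge.
From /o/ at 1 leftward: word edge.
[+round] positions on the surface: 1 3 4 5 7.

no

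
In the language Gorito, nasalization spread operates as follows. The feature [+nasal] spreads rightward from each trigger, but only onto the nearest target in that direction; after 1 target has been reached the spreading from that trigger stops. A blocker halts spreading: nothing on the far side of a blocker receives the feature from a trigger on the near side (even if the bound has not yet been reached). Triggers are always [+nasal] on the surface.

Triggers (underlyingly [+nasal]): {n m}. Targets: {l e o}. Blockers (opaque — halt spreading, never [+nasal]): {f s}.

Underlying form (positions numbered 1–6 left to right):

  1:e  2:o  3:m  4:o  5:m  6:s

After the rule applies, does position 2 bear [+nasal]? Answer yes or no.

no

From /m/ at 3 rightward: 4 /o/ → [+nasal]; bound reached.
From /m/ at 5 rightward: 6 /s/ blocks.
Targets with no active source: positions 1 2 stay [-nasal].
[+nasal] positions on the surface: 3 4 5.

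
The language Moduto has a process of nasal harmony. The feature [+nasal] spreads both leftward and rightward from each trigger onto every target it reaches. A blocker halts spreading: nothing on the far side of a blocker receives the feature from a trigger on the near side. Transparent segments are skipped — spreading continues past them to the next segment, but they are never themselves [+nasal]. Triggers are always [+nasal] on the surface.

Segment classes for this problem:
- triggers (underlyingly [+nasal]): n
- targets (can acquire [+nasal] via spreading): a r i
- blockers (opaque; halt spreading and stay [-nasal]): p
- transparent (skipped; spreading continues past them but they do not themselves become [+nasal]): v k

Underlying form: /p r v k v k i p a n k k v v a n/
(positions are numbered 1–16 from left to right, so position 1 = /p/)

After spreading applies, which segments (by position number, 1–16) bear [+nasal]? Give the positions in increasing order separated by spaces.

9 10 15 16

From /n/ at 10 rightward: 11 /k/ transparent; 12 /k/ transparent; 13 /v/ transparent; 14 /v/ transparent; 15 /a/ → [+nasal]; 16 /n/ is itself a trigger — this domain ends here.
From /n/ at 10 leftward: 9 /a/ → [+nasal]; 8 /p/ blocks.
From /n/ at 16 rightward: word edge.
From /n/ at 16 leftward: 15 /a/ → [+nasal]; 14 /v/ transparent; 13 /v/ transparent; 12 /k/ transparent; 11 /k/ transparent; 10 /n/ is itself a trigger — this domain ends here.
Targets with no active source: positions 2 7 stay [-nasal].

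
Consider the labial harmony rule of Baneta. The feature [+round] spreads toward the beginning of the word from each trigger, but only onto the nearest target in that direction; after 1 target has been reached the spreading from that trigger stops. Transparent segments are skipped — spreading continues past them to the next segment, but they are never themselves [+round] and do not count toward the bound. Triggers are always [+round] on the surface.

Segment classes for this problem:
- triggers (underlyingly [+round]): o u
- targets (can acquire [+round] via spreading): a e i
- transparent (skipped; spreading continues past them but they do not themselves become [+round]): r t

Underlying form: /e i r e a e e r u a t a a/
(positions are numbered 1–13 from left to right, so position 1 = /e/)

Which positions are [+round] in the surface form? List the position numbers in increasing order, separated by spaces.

From /u/ at 9 leftward: 8 /r/ transparent; 7 /e/ → [+round]; bound reached.
Targets with no active source: positions 1 2 4 5 6 10 12 13 stay [-round].

7 9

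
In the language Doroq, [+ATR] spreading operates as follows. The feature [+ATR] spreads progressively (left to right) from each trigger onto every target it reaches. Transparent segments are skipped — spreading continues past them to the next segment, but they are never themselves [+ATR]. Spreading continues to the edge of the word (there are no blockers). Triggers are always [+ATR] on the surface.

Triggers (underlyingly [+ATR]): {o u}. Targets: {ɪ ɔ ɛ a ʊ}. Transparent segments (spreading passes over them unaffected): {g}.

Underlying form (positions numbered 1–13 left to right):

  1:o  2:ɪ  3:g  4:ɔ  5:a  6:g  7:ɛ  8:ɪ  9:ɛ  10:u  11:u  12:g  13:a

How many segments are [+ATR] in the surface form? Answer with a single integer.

From /o/ at 1 rightward: 2 /ɪ/ → [+ATR]; 3 /g/ transparent; 4 /ɔ/ → [+ATR]; 5 /a/ → [+ATR]; 6 /g/ transparent; 7 /ɛ/ → [+ATR]; 8 /ɪ/ → [+ATR]; 9 /ɛ/ → [+ATR]; 10 /u/ is itself a trigger — this domain ends here.
From /u/ at 10 rightward: 11 /u/ is itself a trigger — this domain ends here.
From /u/ at 11 rightward: 12 /g/ transparent; 13 /a/ → [+ATR]; word edge.
[+ATR] positions on the surface: 1 2 4 5 7 8 9 10 11 13.

10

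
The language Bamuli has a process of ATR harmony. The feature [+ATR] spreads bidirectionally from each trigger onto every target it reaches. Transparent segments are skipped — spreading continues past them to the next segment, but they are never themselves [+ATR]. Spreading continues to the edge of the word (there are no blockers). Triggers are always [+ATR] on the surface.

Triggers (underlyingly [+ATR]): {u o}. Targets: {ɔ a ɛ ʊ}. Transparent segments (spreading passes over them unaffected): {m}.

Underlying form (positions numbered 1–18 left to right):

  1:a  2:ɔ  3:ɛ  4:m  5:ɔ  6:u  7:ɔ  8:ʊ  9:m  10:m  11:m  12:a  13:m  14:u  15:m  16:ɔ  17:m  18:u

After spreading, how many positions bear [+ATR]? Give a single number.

11

From /u/ at 6 rightward: 7 /ɔ/ → [+ATR]; 8 /ʊ/ → [+ATR]; 9 /m/ transparent; 10 /m/ transparent; 11 /m/ transparent; 12 /a/ → [+ATR]; 13 /m/ transparent; 14 /u/ is itself a trigger — this domain ends here.
From /u/ at 6 leftward: 5 /ɔ/ → [+ATR]; 4 /m/ transparent; 3 /ɛ/ → [+ATR]; 2 /ɔ/ → [+ATR]; 1 /a/ → [+ATR]; word edge.
From /u/ at 14 rightward: 15 /m/ transparent; 16 /ɔ/ → [+ATR]; 17 /m/ transparent; 18 /u/ is itself a trigger — this domain ends here.
From /u/ at 14 leftward: 13 /m/ transparent; 12 /a/ → [+ATR]; 11 /m/ transparent; 10 /m/ transparent; 9 /m/ transparent; 8 /ʊ/ → [+ATR]; 7 /ɔ/ → [+ATR]; 6 /u/ is itself a trigger — this domain ends here.
From /u/ at 18 rightward: word edge.
From /u/ at 18 leftward: 17 /m/ transparent; 16 /ɔ/ → [+ATR]; 15 /m/ transparent; 14 /u/ is itself a trigger — this domain ends here.
[+ATR] positions on the surface: 1 2 3 5 6 7 8 12 14 16 18.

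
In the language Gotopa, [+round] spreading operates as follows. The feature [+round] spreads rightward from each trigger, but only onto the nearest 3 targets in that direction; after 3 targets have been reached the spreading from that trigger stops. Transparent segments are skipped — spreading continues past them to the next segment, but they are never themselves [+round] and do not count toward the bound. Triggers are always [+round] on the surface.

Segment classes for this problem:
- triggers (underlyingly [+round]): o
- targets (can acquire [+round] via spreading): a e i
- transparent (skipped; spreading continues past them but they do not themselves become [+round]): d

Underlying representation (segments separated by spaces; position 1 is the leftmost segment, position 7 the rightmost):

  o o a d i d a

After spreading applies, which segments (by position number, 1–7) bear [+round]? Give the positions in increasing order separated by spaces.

From /o/ at 1 rightward: 2 /o/ is itself a trigger — this domain ends here.
From /o/ at 2 rightward: 3 /a/ → [+round]; 4 /d/ transparent; 5 /i/ → [+round]; 6 /d/ transparent; 7 /a/ → [+round]; bound reached.

1 2 3 5 7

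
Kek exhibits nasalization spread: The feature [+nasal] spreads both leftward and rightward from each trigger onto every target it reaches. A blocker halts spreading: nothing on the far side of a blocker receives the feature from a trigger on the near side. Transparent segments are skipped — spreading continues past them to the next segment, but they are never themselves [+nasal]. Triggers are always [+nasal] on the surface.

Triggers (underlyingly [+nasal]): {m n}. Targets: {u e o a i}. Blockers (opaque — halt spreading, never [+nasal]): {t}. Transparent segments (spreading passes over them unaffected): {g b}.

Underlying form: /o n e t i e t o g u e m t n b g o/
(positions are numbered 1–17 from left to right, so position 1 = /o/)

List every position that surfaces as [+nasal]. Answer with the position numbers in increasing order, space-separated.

From /n/ at 2 rightward: 3 /e/ → [+nasal]; 4 /t/ blocks.
From /n/ at 2 leftward: 1 /o/ → [+nasal]; word edge.
From /m/ at 12 rightward: 13 /t/ blocks.
From /m/ at 12 leftward: 11 /e/ → [+nasal]; 10 /u/ → [+nasal]; 9 /g/ transparent; 8 /o/ → [+nasal]; 7 /t/ blocks.
From /n/ at 14 rightward: 15 /b/ transparent; 16 /g/ transparent; 17 /o/ → [+nasal]; word edge.
From /n/ at 14 leftward: 13 /t/ blocks.
Targets with no active source: positions 5 6 stay [-nasal].

1 2 3 8 10 11 12 14 17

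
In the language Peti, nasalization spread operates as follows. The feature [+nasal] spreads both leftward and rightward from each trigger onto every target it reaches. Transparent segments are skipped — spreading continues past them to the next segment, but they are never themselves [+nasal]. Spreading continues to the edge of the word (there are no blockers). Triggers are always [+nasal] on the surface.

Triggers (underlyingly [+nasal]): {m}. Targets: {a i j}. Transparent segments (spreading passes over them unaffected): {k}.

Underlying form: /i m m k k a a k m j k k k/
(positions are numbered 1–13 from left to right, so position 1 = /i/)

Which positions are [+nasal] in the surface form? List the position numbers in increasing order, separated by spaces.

1 2 3 6 7 9 10

From /m/ at 2 rightward: 3 /m/ is itself a trigger — this domain ends here.
From /m/ at 2 leftward: 1 /i/ → [+nasal]; word edge.
From /m/ at 3 rightward: 4 /k/ transparent; 5 /k/ transparent; 6 /a/ → [+nasal]; 7 /a/ → [+nasal]; 8 /k/ transparent; 9 /m/ is itself a trigger — this domain ends here.
From /m/ at 3 leftward: 2 /m/ is itself a trigger — this domain ends here.
From /m/ at 9 rightward: 10 /j/ → [+nasal]; 11 /k/ transparent; 12 /k/ transparent; 13 /k/ transparent; word edge.
From /m/ at 9 leftward: 8 /k/ transparent; 7 /a/ → [+nasal]; 6 /a/ → [+nasal]; 5 /k/ transparent; 4 /k/ transparent; 3 /m/ is itself a trigger — this domain ends here.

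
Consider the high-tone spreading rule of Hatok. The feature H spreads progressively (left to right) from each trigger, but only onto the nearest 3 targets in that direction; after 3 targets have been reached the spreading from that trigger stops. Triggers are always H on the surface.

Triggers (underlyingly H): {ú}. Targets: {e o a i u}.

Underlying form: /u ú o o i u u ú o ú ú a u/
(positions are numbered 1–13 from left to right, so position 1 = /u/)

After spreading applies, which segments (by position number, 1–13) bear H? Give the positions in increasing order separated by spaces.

From /ú/ at 2 rightward: 3 /o/ → H; 4 /o/ → H; 5 /i/ → H; bound reached.
From /ú/ at 8 rightward: 9 /o/ → H; 10 /ú/ is itself a trigger — this domain ends here.
From /ú/ at 10 rightward: 11 /ú/ is itself a trigger — this domain ends here.
From /ú/ at 11 rightward: 12 /a/ → H; 13 /u/ → H; word edge.
Targets with no active source: positions 1 6 7 stay [-high tone].

2 3 4 5 8 9 10 11 12 13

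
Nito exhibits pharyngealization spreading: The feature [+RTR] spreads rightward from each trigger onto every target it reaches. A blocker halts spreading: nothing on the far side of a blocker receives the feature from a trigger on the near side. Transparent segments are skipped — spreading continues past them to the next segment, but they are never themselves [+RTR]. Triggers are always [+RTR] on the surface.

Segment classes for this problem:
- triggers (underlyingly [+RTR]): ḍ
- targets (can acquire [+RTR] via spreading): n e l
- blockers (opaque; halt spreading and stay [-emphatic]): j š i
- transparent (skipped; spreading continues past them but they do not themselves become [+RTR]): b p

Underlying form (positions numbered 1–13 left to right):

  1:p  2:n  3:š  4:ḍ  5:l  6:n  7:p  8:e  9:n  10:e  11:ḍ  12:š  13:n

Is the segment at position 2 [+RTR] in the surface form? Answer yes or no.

From /ḍ/ at 4 rightward: 5 /l/ → [+RTR]; 6 /n/ → [+RTR]; 7 /p/ transparent; 8 /e/ → [+RTR]; 9 /n/ → [+RTR]; 10 /e/ → [+RTR]; 11 /ḍ/ is itself a trigger — this domain ends here.
From /ḍ/ at 11 rightward: 12 /š/ blocks.
Targets with no active source: positions 2 13 stay [-emphatic].
[+RTR] positions on the surface: 4 5 6 8 9 10 11.

no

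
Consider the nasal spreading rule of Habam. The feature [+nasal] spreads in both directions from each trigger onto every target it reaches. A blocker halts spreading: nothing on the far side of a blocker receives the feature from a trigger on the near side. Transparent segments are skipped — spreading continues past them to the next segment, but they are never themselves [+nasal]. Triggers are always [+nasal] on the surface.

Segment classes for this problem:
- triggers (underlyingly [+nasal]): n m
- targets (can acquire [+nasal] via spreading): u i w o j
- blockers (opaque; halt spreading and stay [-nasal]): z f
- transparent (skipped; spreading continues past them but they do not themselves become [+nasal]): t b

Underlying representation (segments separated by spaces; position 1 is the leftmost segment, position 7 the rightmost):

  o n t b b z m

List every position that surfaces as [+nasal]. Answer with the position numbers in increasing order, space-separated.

From /n/ at 2 rightward: 3 /t/ transparent; 4 /b/ transparent; 5 /b/ transparent; 6 /z/ blocks.
From /n/ at 2 leftward: 1 /o/ → [+nasal]; word edge.
From /m/ at 7 rightward: word edge.
From /m/ at 7 leftward: 6 /z/ blocks.

1 2 7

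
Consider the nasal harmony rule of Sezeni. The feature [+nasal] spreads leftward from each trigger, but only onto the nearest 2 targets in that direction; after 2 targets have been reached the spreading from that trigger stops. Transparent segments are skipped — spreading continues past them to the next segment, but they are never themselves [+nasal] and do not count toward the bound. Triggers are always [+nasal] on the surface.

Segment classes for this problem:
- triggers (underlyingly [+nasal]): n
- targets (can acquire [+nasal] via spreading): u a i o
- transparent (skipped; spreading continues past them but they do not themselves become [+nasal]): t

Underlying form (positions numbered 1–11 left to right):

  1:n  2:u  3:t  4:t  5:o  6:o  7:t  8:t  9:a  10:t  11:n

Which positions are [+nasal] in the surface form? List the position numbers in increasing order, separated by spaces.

From /n/ at 1 leftward: word edge.
From /n/ at 11 leftward: 10 /t/ transparent; 9 /a/ → [+nasal]; 8 /t/ transparent; 7 /t/ transparent; 6 /o/ → [+nasal]; bound reached.
Targets with no active source: positions 2 5 stay [-nasal].

1 6 9 11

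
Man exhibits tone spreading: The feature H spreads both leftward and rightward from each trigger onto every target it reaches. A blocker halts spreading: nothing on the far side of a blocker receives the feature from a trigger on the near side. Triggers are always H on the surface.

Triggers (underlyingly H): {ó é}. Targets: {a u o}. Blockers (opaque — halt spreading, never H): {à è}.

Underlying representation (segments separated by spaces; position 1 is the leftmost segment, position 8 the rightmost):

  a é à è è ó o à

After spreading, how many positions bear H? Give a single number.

From /é/ at 2 rightward: 3 /à/ blocks.
From /é/ at 2 leftward: 1 /a/ → H; word edge.
From /ó/ at 6 rightward: 7 /o/ → H; 8 /à/ blocks.
From /ó/ at 6 leftward: 5 /è/ blocks.
H positions on the surface: 1 2 6 7.

4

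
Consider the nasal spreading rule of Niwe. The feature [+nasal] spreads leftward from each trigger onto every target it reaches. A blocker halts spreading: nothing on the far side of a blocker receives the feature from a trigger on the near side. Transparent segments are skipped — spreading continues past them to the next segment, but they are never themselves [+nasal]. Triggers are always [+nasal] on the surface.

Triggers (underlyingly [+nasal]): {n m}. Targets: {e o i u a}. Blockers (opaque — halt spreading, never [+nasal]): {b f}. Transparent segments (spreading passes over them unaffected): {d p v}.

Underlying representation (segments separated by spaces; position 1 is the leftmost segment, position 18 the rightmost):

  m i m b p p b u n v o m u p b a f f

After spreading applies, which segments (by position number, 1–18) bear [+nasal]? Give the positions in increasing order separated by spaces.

From /m/ at 1 leftward: word edge.
From /m/ at 3 leftward: 2 /i/ → [+nasal]; 1 /m/ is itself a trigger — this domain ends here.
From /n/ at 9 leftward: 8 /u/ → [+nasal]; 7 /b/ blocks.
From /m/ at 12 leftward: 11 /o/ → [+nasal]; 10 /v/ transparent; 9 /n/ is itself a trigger — this domain ends here.
Targets with no active source: positions 13 16 stay [-nasal].

1 2 3 8 9 11 12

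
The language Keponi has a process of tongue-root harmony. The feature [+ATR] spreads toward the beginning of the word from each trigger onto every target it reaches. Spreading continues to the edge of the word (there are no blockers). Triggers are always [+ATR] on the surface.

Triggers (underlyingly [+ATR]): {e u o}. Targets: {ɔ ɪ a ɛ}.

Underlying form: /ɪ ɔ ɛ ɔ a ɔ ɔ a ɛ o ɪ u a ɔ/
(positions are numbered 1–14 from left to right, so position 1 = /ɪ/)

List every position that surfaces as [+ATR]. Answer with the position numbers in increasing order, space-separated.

1 2 3 4 5 6 7 8 9 10 11 12

From /o/ at 10 leftward: 9 /ɛ/ → [+ATR]; 8 /a/ → [+ATR]; 7 /ɔ/ → [+ATR]; 6 /ɔ/ → [+ATR]; 5 /a/ → [+ATR]; 4 /ɔ/ → [+ATR]; 3 /ɛ/ → [+ATR]; 2 /ɔ/ → [+ATR]; 1 /ɪ/ → [+ATR]; word edge.
From /u/ at 12 leftward: 11 /ɪ/ → [+ATR]; 10 /o/ is itself a trigger — this domain ends here.
Targets with no active source: positions 13 14 stay [-ATR].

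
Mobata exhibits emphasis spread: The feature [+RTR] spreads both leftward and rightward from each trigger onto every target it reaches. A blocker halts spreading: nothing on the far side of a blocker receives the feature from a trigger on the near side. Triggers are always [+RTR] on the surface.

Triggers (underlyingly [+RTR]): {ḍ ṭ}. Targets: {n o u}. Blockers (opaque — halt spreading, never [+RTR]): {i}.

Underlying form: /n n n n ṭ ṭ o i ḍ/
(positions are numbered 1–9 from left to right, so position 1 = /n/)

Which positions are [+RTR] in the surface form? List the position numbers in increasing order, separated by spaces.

From /ṭ/ at 5 rightward: 6 /ṭ/ is itself a trigger — this domain ends here.
From /ṭ/ at 5 leftward: 4 /n/ → [+RTR]; 3 /n/ → [+RTR]; 2 /n/ → [+RTR]; 1 /n/ → [+RTR]; word edge.
From /ṭ/ at 6 rightward: 7 /o/ → [+RTR]; 8 /i/ blocks.
From /ṭ/ at 6 leftward: 5 /ṭ/ is itself a trigger — this domain ends here.
From /ḍ/ at 9 rightward: word edge.
From /ḍ/ at 9 leftward: 8 /i/ blocks.

1 2 3 4 5 6 7 9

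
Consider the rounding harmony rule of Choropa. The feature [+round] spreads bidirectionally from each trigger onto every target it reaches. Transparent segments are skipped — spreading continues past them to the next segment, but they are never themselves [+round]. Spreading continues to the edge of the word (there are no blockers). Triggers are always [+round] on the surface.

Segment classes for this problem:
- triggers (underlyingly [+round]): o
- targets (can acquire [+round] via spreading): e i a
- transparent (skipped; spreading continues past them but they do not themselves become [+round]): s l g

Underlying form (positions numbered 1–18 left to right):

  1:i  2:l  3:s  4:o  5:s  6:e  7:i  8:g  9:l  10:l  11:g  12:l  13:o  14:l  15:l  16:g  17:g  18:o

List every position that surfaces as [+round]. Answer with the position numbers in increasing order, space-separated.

From /o/ at 4 rightward: 5 /s/ transparent; 6 /e/ → [+round]; 7 /i/ → [+round]; 8 /g/ transparent; 9 /l/ transparent; 10 /l/ transparent; 11 /g/ transparent; 12 /l/ transparent; 13 /o/ is itself a trigger — this domain ends here.
From /o/ at 4 leftward: 3 /s/ transparent; 2 /l/ transparent; 1 /i/ → [+round]; word edge.
From /o/ at 13 rightward: 14 /l/ transparent; 15 /l/ transparent; 16 /g/ transparent; 17 /g/ transparent; 18 /o/ is itself a trigger — this domain ends here.
From /o/ at 13 leftward: 12 /l/ transparent; 11 /g/ transparent; 10 /l/ transparent; 9 /l/ transparent; 8 /g/ transparent; 7 /i/ → [+round]; 6 /e/ → [+round]; 5 /s/ transparent; 4 /o/ is itself a trigger — this domain ends here.
From /o/ at 18 rightward: word edge.
From /o/ at 18 leftward: 17 /g/ transparent; 16 /g/ transparent; 15 /l/ transparent; 14 /l/ transparent; 13 /o/ is itself a trigger — this domain ends here.

1 4 6 7 13 18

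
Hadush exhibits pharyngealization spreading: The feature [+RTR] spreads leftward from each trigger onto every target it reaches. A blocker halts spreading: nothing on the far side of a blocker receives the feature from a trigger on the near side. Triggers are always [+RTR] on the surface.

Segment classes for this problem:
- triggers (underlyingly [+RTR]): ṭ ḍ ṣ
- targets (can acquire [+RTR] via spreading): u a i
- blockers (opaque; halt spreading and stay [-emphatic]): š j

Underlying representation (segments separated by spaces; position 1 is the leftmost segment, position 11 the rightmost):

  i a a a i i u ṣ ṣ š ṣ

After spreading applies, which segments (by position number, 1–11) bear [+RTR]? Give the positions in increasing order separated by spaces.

1 2 3 4 5 6 7 8 9 11

From /ṣ/ at 8 leftward: 7 /u/ → [+RTR]; 6 /i/ → [+RTR]; 5 /i/ → [+RTR]; 4 /a/ → [+RTR]; 3 /a/ → [+RTR]; 2 /a/ → [+RTR]; 1 /i/ → [+RTR]; word edge.
From /ṣ/ at 9 leftward: 8 /ṣ/ is itself a trigger — this domain ends here.
From /ṣ/ at 11 leftward: 10 /š/ blocks.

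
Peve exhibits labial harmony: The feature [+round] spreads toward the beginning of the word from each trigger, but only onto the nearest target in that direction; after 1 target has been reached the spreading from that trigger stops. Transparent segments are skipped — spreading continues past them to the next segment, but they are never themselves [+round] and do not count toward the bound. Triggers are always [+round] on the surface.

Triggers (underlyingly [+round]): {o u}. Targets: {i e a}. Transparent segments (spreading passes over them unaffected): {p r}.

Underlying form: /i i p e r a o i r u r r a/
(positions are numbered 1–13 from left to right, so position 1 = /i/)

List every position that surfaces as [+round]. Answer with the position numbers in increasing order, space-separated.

6 7 8 10

From /o/ at 7 leftward: 6 /a/ → [+round]; bound reached.
From /u/ at 10 leftward: 9 /r/ transparent; 8 /i/ → [+round]; bound reached.
Targets with no active source: positions 1 2 4 13 stay [-round].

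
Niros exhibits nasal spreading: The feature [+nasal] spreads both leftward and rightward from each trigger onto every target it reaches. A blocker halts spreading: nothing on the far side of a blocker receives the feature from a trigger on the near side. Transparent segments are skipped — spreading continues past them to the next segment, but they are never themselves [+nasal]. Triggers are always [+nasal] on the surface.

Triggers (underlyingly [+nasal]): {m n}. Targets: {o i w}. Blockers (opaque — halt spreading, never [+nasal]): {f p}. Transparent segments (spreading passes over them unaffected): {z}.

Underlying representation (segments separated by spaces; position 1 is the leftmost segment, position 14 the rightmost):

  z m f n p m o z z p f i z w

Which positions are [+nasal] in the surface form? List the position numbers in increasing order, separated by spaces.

From /m/ at 2 rightward: 3 /f/ blocks.
From /m/ at 2 leftward: 1 /z/ transparent; word edge.
From /n/ at 4 rightward: 5 /p/ blocks.
From /n/ at 4 leftward: 3 /f/ blocks.
From /m/ at 6 rightward: 7 /o/ → [+nasal]; 8 /z/ transparent; 9 /z/ transparent; 10 /p/ blocks.
From /m/ at 6 leftward: 5 /p/ blocks.
Targets with no active source: positions 12 14 stay [-nasal].

2 4 6 7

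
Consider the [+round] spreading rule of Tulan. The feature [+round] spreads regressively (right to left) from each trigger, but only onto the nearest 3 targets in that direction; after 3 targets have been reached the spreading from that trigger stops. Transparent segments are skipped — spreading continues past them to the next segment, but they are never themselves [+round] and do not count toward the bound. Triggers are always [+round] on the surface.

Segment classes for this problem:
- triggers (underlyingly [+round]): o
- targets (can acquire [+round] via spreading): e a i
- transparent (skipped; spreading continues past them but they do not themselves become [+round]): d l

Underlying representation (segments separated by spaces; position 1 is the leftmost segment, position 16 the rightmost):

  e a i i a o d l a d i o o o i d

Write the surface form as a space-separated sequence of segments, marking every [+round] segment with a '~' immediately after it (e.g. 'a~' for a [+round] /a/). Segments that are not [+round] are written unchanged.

e a i~ i~ a~ o~ d l a~ d i~ o~ o~ o~ i d

From /o/ at 6 leftward: 5 /a/ → [+round]; 4 /i/ → [+round]; 3 /i/ → [+round]; bound reached.
From /o/ at 12 leftward: 11 /i/ → [+round]; 10 /d/ transparent; 9 /a/ → [+round]; 8 /l/ transparent; 7 /d/ transparent; 6 /o/ is itself a trigger — this domain ends here.
From /o/ at 13 leftward: 12 /o/ is itself a trigger — this domain ends here.
From /o/ at 14 leftward: 13 /o/ is itself a trigger — this domain ends here.
Targets with no active source: positions 1 2 15 stay [-round].
[+round] positions on the surface: 3 4 5 6 9 11 12 13 14.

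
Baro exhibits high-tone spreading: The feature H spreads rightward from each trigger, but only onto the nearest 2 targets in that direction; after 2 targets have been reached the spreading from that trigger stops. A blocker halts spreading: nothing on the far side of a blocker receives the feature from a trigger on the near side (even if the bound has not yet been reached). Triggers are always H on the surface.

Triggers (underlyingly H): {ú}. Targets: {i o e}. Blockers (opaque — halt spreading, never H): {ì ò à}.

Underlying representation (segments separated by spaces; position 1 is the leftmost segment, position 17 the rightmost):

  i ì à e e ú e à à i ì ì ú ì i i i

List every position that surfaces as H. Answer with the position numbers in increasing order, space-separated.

6 7 13

From /ú/ at 6 rightward: 7 /e/ → H; 8 /à/ blocks.
From /ú/ at 13 rightward: 14 /ì/ blocks.
Targets with no active source: positions 1 4 5 10 15 16 17 stay [-high tone].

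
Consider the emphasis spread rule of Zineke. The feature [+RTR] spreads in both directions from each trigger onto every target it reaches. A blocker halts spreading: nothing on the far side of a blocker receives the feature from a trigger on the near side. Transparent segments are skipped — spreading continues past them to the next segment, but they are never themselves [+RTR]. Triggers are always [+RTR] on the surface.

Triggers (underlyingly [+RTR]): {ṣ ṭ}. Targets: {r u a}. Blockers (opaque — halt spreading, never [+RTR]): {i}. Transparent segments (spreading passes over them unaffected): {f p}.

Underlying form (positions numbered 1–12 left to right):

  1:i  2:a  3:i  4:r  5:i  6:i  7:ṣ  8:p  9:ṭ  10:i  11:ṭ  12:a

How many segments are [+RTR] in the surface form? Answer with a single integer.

4

From /ṣ/ at 7 rightward: 8 /p/ transparent; 9 /ṭ/ is itself a trigger — this domain ends here.
From /ṣ/ at 7 leftward: 6 /i/ blocks.
From /ṭ/ at 9 rightward: 10 /i/ blocks.
From /ṭ/ at 9 leftward: 8 /p/ transparent; 7 /ṣ/ is itself a trigger — this domain ends here.
From /ṭ/ at 11 rightward: 12 /a/ → [+RTR]; word edge.
From /ṭ/ at 11 leftward: 10 /i/ blocks.
Targets with no active source: positions 2 4 stay [-emphatic].
[+RTR] positions on the surface: 7 9 11 12.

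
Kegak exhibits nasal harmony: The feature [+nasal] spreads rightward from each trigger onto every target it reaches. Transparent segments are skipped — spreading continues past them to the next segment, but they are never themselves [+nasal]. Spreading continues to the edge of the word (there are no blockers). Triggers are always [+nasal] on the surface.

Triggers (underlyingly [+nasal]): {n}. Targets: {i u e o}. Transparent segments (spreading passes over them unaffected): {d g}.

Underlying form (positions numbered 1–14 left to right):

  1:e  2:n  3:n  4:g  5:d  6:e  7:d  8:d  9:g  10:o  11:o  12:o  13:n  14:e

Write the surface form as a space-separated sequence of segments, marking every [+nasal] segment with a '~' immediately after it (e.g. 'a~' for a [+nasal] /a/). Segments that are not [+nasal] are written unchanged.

From /n/ at 2 rightward: 3 /n/ is itself a trigger — this domain ends here.
From /n/ at 3 rightward: 4 /g/ transparent; 5 /d/ transparent; 6 /e/ → [+nasal]; 7 /d/ transparent; 8 /d/ transparent; 9 /g/ transparent; 10 /o/ → [+nasal]; 11 /o/ → [+nasal]; 12 /o/ → [+nasal]; 13 /n/ is itself a trigger — this domain ends here.
From /n/ at 13 rightward: 14 /e/ → [+nasal]; word edge.
Target with no active source: position 1 stays [-nasal].
[+nasal] positions on the surface: 2 3 6 10 11 12 13 14.

e n~ n~ g d e~ d d g o~ o~ o~ n~ e~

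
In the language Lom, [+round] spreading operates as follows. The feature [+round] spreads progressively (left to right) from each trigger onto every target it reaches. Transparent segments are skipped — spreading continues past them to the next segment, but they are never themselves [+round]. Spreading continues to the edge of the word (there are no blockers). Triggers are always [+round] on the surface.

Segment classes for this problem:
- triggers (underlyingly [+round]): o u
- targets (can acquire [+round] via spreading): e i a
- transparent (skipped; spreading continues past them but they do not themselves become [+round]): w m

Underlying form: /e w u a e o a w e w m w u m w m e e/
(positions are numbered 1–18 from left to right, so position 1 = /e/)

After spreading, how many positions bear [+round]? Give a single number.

From /u/ at 3 rightward: 4 /a/ → [+round]; 5 /e/ → [+round]; 6 /o/ is itself a trigger — this domain ends here.
From /o/ at 6 rightward: 7 /a/ → [+round]; 8 /w/ transparent; 9 /e/ → [+round]; 10 /w/ transparent; 11 /m/ transparent; 12 /w/ transparent; 13 /u/ is itself a trigger — this domain ends here.
From /u/ at 13 rightward: 14 /m/ transparent; 15 /w/ transparent; 16 /m/ transparent; 17 /e/ → [+round]; 18 /e/ → [+round]; word edge.
Target with no active source: position 1 stays [-round].
[+round] positions on the surface: 3 4 5 6 7 9 13 17 18.

9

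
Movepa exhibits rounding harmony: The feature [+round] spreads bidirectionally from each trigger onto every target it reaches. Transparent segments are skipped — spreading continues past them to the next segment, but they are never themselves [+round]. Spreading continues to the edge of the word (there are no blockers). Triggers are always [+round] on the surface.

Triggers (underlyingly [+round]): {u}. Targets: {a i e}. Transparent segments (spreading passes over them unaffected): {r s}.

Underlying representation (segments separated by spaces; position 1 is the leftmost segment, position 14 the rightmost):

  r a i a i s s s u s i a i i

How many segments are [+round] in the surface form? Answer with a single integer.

9

From /u/ at 9 rightward: 10 /s/ transparent; 11 /i/ → [+round]; 12 /a/ → [+round]; 13 /i/ → [+round]; 14 /i/ → [+round]; word edge.
From /u/ at 9 leftward: 8 /s/ transparent; 7 /s/ transparent; 6 /s/ transparent; 5 /i/ → [+round]; 4 /a/ → [+round]; 3 /i/ → [+round]; 2 /a/ → [+round]; 1 /r/ transparent; word edge.
[+round] positions on the surface: 2 3 4 5 9 11 12 13 14.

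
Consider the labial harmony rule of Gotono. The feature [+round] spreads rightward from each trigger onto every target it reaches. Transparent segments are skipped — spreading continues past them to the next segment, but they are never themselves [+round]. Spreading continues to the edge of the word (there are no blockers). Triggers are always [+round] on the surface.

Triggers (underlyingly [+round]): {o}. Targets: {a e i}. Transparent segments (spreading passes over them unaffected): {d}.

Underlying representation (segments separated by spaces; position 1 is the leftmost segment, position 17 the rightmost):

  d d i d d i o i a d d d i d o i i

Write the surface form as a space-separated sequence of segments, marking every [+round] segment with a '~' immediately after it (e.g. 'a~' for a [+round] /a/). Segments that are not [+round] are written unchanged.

d d i d d i o~ i~ a~ d d d i~ d o~ i~ i~

From /o/ at 7 rightward: 8 /i/ → [+round]; 9 /a/ → [+round]; 10 /d/ transparent; 11 /d/ transparent; 12 /d/ transparent; 13 /i/ → [+round]; 14 /d/ transparent; 15 /o/ is itself a trigger — this domain ends here.
From /o/ at 15 rightward: 16 /i/ → [+round]; 17 /i/ → [+round]; word edge.
Targets with no active source: positions 3 6 stay [-round].
[+round] positions on the surface: 7 8 9 13 15 16 17.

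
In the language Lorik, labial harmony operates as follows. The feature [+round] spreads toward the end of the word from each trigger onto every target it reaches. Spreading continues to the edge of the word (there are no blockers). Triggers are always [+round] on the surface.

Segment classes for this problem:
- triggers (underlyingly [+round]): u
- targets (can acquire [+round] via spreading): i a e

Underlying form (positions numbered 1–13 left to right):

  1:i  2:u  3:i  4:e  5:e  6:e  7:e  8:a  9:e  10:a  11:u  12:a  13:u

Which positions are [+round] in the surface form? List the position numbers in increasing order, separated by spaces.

2 3 4 5 6 7 8 9 10 11 12 13

From /u/ at 2 rightward: 3 /i/ → [+round]; 4 /e/ → [+round]; 5 /e/ → [+round]; 6 /e/ → [+round]; 7 /e/ → [+round]; 8 /a/ → [+round]; 9 /e/ → [+round]; 10 /a/ → [+round]; 11 /u/ is itself a trigger — this domain ends here.
From /u/ at 11 rightward: 12 /a/ → [+round]; 13 /u/ is itself a trigger — this domain ends here.
From /u/ at 13 rightward: word edge.
Target with no active source: position 1 stays [-round].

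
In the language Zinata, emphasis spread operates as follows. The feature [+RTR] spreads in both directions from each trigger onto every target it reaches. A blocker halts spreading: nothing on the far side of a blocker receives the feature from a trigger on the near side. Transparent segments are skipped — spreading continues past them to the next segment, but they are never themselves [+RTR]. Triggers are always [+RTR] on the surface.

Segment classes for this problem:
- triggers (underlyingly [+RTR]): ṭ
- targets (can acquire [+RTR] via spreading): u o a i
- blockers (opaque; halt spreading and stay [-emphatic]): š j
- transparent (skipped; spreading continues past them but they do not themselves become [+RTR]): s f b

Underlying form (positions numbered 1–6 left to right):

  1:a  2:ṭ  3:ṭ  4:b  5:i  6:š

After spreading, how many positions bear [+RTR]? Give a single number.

4

From /ṭ/ at 2 rightward: 3 /ṭ/ is itself a trigger — this domain ends here.
From /ṭ/ at 2 leftward: 1 /a/ → [+RTR]; word edge.
From /ṭ/ at 3 rightward: 4 /b/ transparent; 5 /i/ → [+RTR]; 6 /š/ blocks.
From /ṭ/ at 3 leftward: 2 /ṭ/ is itself a trigger — this domain ends here.
[+RTR] positions on the surface: 1 2 3 5.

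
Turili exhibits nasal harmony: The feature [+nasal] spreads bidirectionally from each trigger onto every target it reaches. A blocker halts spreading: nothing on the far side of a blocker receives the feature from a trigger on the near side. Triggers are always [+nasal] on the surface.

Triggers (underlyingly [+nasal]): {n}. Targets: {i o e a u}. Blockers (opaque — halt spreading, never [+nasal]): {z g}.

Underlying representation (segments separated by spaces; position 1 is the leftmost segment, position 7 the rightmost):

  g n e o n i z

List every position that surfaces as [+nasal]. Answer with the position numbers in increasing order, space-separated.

From /n/ at 2 rightward: 3 /e/ → [+nasal]; 4 /o/ → [+nasal]; 5 /n/ is itself a trigger — this domain ends here.
From /n/ at 2 leftward: 1 /g/ blocks.
From /n/ at 5 rightward: 6 /i/ → [+nasal]; 7 /z/ blocks.
From /n/ at 5 leftward: 4 /o/ → [+nasal]; 3 /e/ → [+nasal]; 2 /n/ is itself a trigger — this domain ends here.

2 3 4 5 6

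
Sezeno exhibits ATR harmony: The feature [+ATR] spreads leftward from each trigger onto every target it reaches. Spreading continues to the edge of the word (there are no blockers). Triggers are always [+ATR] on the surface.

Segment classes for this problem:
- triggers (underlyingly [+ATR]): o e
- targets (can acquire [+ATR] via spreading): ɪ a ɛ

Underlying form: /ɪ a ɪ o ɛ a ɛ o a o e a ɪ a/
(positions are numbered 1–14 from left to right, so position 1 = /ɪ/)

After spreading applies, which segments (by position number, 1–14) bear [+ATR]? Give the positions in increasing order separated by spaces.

From /o/ at 4 leftward: 3 /ɪ/ → [+ATR]; 2 /a/ → [+ATR]; 1 /ɪ/ → [+ATR]; word edge.
From /o/ at 8 leftward: 7 /ɛ/ → [+ATR]; 6 /a/ → [+ATR]; 5 /ɛ/ → [+ATR]; 4 /o/ is itself a trigger — this domain ends here.
From /o/ at 10 leftward: 9 /a/ → [+ATR]; 8 /o/ is itself a trigger — this domain ends here.
From /e/ at 11 leftward: 10 /o/ is itself a trigger — this domain ends here.
Targets with no active source: positions 12 13 14 stay [-ATR].

1 2 3 4 5 6 7 8 9 10 11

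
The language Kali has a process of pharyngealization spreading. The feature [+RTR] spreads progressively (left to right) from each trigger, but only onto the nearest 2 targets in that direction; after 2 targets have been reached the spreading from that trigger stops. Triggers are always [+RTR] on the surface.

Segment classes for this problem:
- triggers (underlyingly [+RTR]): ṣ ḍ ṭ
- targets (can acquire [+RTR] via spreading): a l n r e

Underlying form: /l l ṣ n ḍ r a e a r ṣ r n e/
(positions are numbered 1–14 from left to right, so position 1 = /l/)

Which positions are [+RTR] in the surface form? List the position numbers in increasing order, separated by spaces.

From /ṣ/ at 3 rightward: 4 /n/ → [+RTR]; 5 /ḍ/ is itself a trigger — this domain ends here.
From /ḍ/ at 5 rightward: 6 /r/ → [+RTR]; 7 /a/ → [+RTR]; bound reached.
From /ṣ/ at 11 rightward: 12 /r/ → [+RTR]; 13 /n/ → [+RTR]; bound reached.
Targets with no active source: positions 1 2 8 9 10 14 stay [-emphatic].

3 4 5 6 7 11 12 13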